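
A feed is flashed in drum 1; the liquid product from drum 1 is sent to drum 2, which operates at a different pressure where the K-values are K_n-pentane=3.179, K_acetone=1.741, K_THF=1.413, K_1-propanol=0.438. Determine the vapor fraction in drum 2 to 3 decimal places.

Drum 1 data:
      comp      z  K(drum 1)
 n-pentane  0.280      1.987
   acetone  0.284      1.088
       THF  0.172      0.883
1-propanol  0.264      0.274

V/F (drum 2) = 0.876

Drum 1:
Rachford–Rice: g(ψ₁) = Σ zᵢ(Kᵢ−1)/(1+ψ₁(Kᵢ−1)) = 0.
Check two-phase: ΣzᵢKᵢ = 1.090 > 1 and Σzᵢ/Kᵢ = 1.560 > 1, so g(0) = 0.090 > 0 and g(1) = -0.560 < 0.
Newton iteration, ψ₁⁰ = 0.67:
  ψ₁ = 0.670: g = -0.2051, g' = -0.631 → ψ₁ = 0.345
  ψ₁ = 0.345: g = -0.0463, g' = -0.404 → ψ₁ = 0.231
  ψ₁ = 0.231: g = -0.0012, g' = -0.386 → ψ₁ = 0.227
Converged at ψ₁ = 0.227.
Drum-1 compositions:
  n-pentane: x = 0.229, y = 0.454
  acetone: x = 0.278, y = 0.303
  THF: x = 0.177, y = 0.156
  1-propanol: x = 0.316, y = 0.087
Drum-2 feed = drum-1 liquid: z₂ = (0.2287, 0.2784, 0.1767, 0.3162).
Drum 2:
Newton–Raphson from ψ₂ = 0.5:
  ψ₂ = 0.500: g = 0.2024, g' = -0.544 → ψ₂ = 0.872
  ψ₂ = 0.872: g = 0.0023, g' = -0.586 → ψ₂ = 0.876
Converged at ψ₂ = 0.876.
  n-pentane: x = 0.079, y = 0.250
  acetone: x = 0.169, y = 0.294
  THF: x = 0.130, y = 0.183
  1-propanol: x = 0.623, y = 0.273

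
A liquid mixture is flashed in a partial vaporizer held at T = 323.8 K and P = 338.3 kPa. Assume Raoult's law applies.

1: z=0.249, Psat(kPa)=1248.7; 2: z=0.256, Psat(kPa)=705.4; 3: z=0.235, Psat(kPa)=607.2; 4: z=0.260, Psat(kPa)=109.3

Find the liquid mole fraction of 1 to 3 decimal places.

Raoult's law: Kᵢ = Pᵢˢᵃᵗ/P = Pᵢˢᵃᵗ/338.3.
  K_1 = 1248.7/338.3 = 3.69110, K_2 = 705.4/338.3 = 2.08513, K_3 = 607.2/338.3 = 1.79486, K_4 = 109.3/338.3 = 0.32309
Let ψ = V/F and solve Σ zᵢ(Kᵢ−1)/(1+ψ(Kᵢ−1)) = 0.
g(0) = ΣzᵢKᵢ − 1 = 0.959 and g(1) = 1 − Σzᵢ/Kᵢ = -0.126, so a root lies in (0, 1).
Iterate (Newton) starting at ψ = 0.32:
  ψ = 0.320: g = 0.4905, g' = -0.975 → ψ = 0.823
  ψ = 0.823: g = 0.0707, g' = -0.920 → ψ = 0.900
  ψ = 0.900: g = -0.0050, g' = -1.061 → ψ = 0.895
Converged at ψ = 0.895.
Compositions from xᵢ = zᵢ/(1+ψ(Kᵢ−1)), yᵢ = Kᵢxᵢ:
  1: x = 0.073, y = 0.270
  2: x = 0.130, y = 0.271
  3: x = 0.137, y = 0.246
  4: x = 0.660, y = 0.213

x_1 = 0.073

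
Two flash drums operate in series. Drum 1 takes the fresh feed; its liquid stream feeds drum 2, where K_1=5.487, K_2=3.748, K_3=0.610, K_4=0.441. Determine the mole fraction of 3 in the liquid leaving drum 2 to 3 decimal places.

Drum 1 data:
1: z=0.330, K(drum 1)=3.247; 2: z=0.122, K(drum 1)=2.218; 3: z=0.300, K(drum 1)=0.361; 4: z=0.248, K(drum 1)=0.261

Drum 1:
Iterate (Newton) starting at ψ₁ = 0.5:
  ψ₁ = 0.500: g = -0.1308, g' = -1.045 → ψ₁ = 0.375
  ψ₁ = 0.375: g = -0.0010, g' = -1.047 → ψ₁ = 0.374
Converged at ψ₁ = 0.374.
Drum-1 compositions:
  1: x = 0.179, y = 0.582
  2: x = 0.084, y = 0.186
  3: x = 0.394, y = 0.142
  4: x = 0.343, y = 0.089
Drum-2 feed = drum-1 liquid: z₂ = (0.1793, 0.0838, 0.3942, 0.3427).
Drum 2:
Newton iteration, ψ₂⁰ = 0.5:
  ψ₂ = 0.500: g = -0.1117, g' = -0.754 → ψ₂ = 0.352
  ψ₂ = 0.352: g = 0.0125, g' = -0.953 → ψ₂ = 0.365
Converged at ψ₂ = 0.365.
  1: x = 0.068, y = 0.373
  2: x = 0.042, y = 0.157
  3: x = 0.460, y = 0.280
  4: x = 0.431, y = 0.190

x_3 (drum 2) = 0.460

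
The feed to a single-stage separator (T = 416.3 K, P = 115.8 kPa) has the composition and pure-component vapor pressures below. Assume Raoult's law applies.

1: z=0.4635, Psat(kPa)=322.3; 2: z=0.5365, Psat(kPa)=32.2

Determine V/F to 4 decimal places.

Raoult's law: Kᵢ = Pᵢˢᵃᵗ/P = Pᵢˢᵃᵗ/115.8.
  K_1 = 322.3/115.8 = 2.783247, K_2 = 32.2/115.8 = 0.278066
Material balance + equilibrium reduce to Σ zᵢ(Kᵢ−1)/(1+V/F(Kᵢ−1)) = 0.
Feasibility: ΣzᵢKᵢ = 1.4392, Σzᵢ/Kᵢ = 2.0959 — both > 1, two phases present.
Iterate (Newton) starting at V/F = 0.61:
  V/F = 0.6100: g = -0.29622, g' = -1.2310 → V/F = 0.3694
  V/F = 0.3694: g = -0.02984, g' = -1.0557 → V/F = 0.3411
  V/F = 0.3411: g = 0.00008, g' = -1.0620 → V/F = 0.3412
Converged at V/F = 0.3412.

V/F = 0.3412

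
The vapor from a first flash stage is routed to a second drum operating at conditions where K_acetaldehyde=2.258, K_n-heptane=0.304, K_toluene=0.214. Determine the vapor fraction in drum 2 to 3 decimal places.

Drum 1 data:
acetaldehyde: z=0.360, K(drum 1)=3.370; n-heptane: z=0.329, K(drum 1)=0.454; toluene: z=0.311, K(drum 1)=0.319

Drum 1:
Newton–Raphson from ψ₁ = 0.32:
  ψ₁ = 0.320: g = -0.0033, g' = -1.034 → ψ₁ = 0.317
Converged at ψ₁ = 0.317.
Drum-1 compositions:
  acetaldehyde: x = 0.206, y = 0.693
  n-heptane: x = 0.398, y = 0.181
  toluene: x = 0.397, y = 0.127
Drum-2 feed = drum-1 vapor: z₂ = (0.6929, 0.1806, 0.1265).
Drum 2:
Rachford–Rice: g(ψ₂) = Σ zᵢ(Kᵢ−1)/(1+ψ₂(Kᵢ−1)) = 0.
Check two-phase: ΣzᵢKᵢ = 1.647 > 1 and Σzᵢ/Kᵢ = 1.492 > 1, so g(0) = 0.647 > 0 and g(1) = -0.492 < 0.
Newton iteration, ψ₂⁰ = 0.5:
  ψ₂ = 0.500: g = 0.1785, g' = -0.831 → ψ₂ = 0.715
  ψ₂ = 0.715: g = -0.0181, g' = -1.057 → ψ₂ = 0.698
  ψ₂ = 0.698: g = -0.0003, g' = -1.025 → ψ₂ = 0.697
Converged at ψ₂ = 0.697.
  acetaldehyde: x = 0.369, y = 0.833
  n-heptane: x = 0.351, y = 0.107
  toluene: x = 0.280, y = 0.060

V/F (drum 2) = 0.697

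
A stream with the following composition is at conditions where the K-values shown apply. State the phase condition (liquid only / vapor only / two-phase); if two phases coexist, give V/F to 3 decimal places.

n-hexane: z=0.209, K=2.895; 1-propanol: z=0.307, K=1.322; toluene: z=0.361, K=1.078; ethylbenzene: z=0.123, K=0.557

vapor only

ΣzᵢKᵢ = 1.469; Σzᵢ/Kᵢ = 0.860.
Since Σzᵢ/Kᵢ < 1 the mixture is above its dew point — single vapor phase.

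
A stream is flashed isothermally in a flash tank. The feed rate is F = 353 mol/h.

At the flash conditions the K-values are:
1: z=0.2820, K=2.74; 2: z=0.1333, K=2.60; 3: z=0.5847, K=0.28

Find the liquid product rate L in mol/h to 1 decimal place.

L = 271.2 mol/h

Rachford–Rice: g(β) = Σ zᵢ(Kᵢ−1)/(1+β(Kᵢ−1)) = 0.
Feasibility: ΣzᵢKᵢ = 1.2830, Σzᵢ/Kᵢ = 2.2424 — both > 1, two phases present.
Newton iteration, β⁰ = 0.57:
  β = 0.5700: g = -0.35612, g' = -1.1805 → β = 0.2683
  β = 0.2683: g = -0.03807, g' = -1.0295 → β = 0.2313
  β = 0.2313: g = 0.00039, g' = -1.0522 → β = 0.2317
Converged at β = 0.2317.
Then V = β·F = 0.2317·353 = 81.8 mol/h and L = F − V = 271.2 mol/h.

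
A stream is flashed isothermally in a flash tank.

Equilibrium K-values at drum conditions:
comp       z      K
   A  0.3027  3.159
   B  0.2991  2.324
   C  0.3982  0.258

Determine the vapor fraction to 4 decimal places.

ψ = 0.5760

Rachford–Rice: g(ψ) = Σ zᵢ(Kᵢ−1)/(1+ψ(Kᵢ−1)) = 0.
Feasibility: ΣzᵢKᵢ = 1.7541, Σzᵢ/Kᵢ = 1.7679 — both > 1, two phases present.
Newton–Raphson from ψ = 0.5:
  ψ = 0.5000: g = 0.08281, g' = -1.0702 → ψ = 0.5774
  ψ = 0.5774: g = -0.00158, g' = -1.1190 → ψ = 0.5760
Converged at ψ = 0.5760.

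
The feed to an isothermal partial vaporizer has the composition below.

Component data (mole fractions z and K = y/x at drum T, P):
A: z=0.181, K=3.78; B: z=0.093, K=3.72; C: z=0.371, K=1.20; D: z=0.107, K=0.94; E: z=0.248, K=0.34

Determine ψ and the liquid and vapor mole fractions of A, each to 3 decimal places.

ψ = 0.719, x_A = 0.060, y_A = 0.228

Material balance + equilibrium reduce to Σ zᵢ(Kᵢ−1)/(1+ψ(Kᵢ−1)) = 0.
g(0) = ΣzᵢKᵢ − 1 = 0.660 and g(1) = 1 − Σzᵢ/Kᵢ = -0.225, so a root lies in (0, 1).
Iterate (Newton) starting at ψ = 0.56:
  ψ = 0.560: g = 0.0975, g' = -0.606 → ψ = 0.721
  ψ = 0.721: g = -0.0011, g' = -0.638 → ψ = 0.719
Converged at ψ = 0.719.
Compositions from xᵢ = zᵢ/(1+ψ(Kᵢ−1)), yᵢ = Kᵢxᵢ:
  A: x = 0.060, y = 0.228
  B: x = 0.031, y = 0.117
  C: x = 0.324, y = 0.389
  D: x = 0.112, y = 0.105
  E: x = 0.472, y = 0.160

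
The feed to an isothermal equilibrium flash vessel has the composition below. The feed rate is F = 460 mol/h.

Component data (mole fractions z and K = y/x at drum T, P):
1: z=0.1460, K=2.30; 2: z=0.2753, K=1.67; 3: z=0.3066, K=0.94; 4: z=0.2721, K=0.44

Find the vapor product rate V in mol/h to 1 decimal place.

V = 261.7 mol/h

Newton iteration, ψ⁰ = 0.5:
  ψ = 0.5000: g = 0.02260, g' = -0.3257 → ψ = 0.5694
  ψ = 0.5694: g = -0.00016, g' = -0.3313 → ψ = 0.5689
Converged at ψ = 0.5689.
Then V = ψ·F = 0.5689·460 = 261.7 mol/h and L = F − V = 198.3 mol/h.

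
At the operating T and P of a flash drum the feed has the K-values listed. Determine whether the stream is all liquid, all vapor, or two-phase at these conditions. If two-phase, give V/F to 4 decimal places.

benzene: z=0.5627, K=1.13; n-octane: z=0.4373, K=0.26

all liquid

ΣzᵢKᵢ = 0.7495; Σzᵢ/Kᵢ = 2.1799.
Since ΣzᵢKᵢ < 1 the mixture is below its bubble point — single liquid phase.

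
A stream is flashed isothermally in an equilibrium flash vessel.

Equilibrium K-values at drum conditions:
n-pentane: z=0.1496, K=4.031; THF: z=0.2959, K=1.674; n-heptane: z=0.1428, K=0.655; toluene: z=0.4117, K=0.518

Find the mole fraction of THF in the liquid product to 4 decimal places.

Newton iteration, ψ⁰ = 0.5:
  ψ = 0.5000: g = 0.00844, g' = -0.4832 → ψ = 0.5175
  ψ = 0.5175: g = 0.00005, g' = -0.4772 → ψ = 0.5176
Converged at ψ = 0.5176.
Compositions from xᵢ = zᵢ/(1+ψ(Kᵢ−1)), yᵢ = Kᵢxᵢ:
  n-pentane: x = 0.0582, y = 0.2348
  THF: x = 0.2194, y = 0.3672
  n-heptane: x = 0.1738, y = 0.1139
  toluene: x = 0.5485, y = 0.2841

x_THF = 0.2194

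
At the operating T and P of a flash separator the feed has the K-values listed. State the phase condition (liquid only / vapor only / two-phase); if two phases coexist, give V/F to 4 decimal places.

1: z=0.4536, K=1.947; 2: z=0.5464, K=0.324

ΣzᵢKᵢ = 1.0602; Σzᵢ/Kᵢ = 1.9194.
Both exceed 1, so a two-phase solution exists.
Let ψ = V/F and solve Σ zᵢ(Kᵢ−1)/(1+ψ(Kᵢ−1)) = 0.
Newton iteration, ψ⁰ = 0.32:
  ψ = 0.3200: g = -0.14166, g' = -0.6461 → ψ = 0.1008
  ψ = 0.1008: g = -0.00422, g' = -0.6265 → ψ = 0.0940
Converged at ψ = 0.0940.

two-phase, V/F = 0.0940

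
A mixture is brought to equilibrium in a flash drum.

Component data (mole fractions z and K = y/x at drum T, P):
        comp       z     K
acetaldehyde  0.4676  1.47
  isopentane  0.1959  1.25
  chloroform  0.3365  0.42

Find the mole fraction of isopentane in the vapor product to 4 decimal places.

Rachford–Rice: g(ψ) = Σ zᵢ(Kᵢ−1)/(1+ψ(Kᵢ−1)) = 0.
Check two-phase: ΣzᵢKᵢ = 1.0736 > 1 and Σzᵢ/Kᵢ = 1.2760 > 1, so g(0) = 0.0736 > 0 and g(1) = -0.2760 < 0.
Newton iteration, ψ⁰ = 0.5:
  ψ = 0.5000: g = -0.05340, g' = -0.3020 → ψ = 0.3231
  ψ = 0.3231: g = -0.00408, g' = -0.2598 → ψ = 0.3074
Converged at ψ = 0.3074.
Compositions from xᵢ = zᵢ/(1+ψ(Kᵢ−1)), yᵢ = Kᵢxᵢ:
  acetaldehyde: x = 0.4086, y = 0.6006
  isopentane: x = 0.1819, y = 0.2274
  chloroform: x = 0.4095, y = 0.1720

y_isopentane = 0.2274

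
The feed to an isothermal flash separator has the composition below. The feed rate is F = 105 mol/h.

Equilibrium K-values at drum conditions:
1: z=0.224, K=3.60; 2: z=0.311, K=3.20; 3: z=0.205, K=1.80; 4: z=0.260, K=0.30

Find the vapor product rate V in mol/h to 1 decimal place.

Material balance + equilibrium reduce to Σ zᵢ(Kᵢ−1)/(1+V/F(Kᵢ−1)) = 0.
g(0) = ΣzᵢKᵢ − 1 = 1.249 and g(1) = 1 − Σzᵢ/Kᵢ = -0.140, so a root lies in (0, 1).
Newton–Raphson from V/F = 0.5:
  V/F = 0.500: g = 0.4162, g' = -0.996 → V/F = 0.918
  V/F = 0.918: g = -0.0159, g' = -1.337 → V/F = 0.906
Converged at V/F = 0.906.
Then V = V/F·F = 0.9058·105 = 95.1 mol/h and L = F − V = 9.9 mol/h.

V = 95.1 mol/h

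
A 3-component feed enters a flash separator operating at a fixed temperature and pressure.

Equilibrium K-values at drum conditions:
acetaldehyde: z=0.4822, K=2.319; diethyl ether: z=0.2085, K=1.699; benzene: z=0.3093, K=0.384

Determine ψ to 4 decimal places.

ψ = 0.8383

Let ψ = V/F and solve Σ zᵢ(Kᵢ−1)/(1+ψ(Kᵢ−1)) = 0.
Feasibility: ΣzᵢKᵢ = 1.5912, Σzᵢ/Kᵢ = 1.1361 — both > 1, two phases present.
Newton–Raphson from ψ = 0.52:
  ψ = 0.5200: g = 0.20383, g' = -0.6040 → ψ = 0.8575
  ψ = 0.8575: g = -0.01424, g' = -0.7518 → ψ = 0.8385
  ψ = 0.8385: g = -0.00019, g' = -0.7317 → ψ = 0.8383
Converged at ψ = 0.8383.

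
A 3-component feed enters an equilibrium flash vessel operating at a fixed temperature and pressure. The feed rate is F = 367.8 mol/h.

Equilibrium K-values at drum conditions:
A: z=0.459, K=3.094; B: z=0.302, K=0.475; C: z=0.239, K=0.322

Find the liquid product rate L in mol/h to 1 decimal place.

L = 180.0 mol/h

Newton iteration, β⁰ = 0.45:
  β = 0.450: g = 0.0541, g' = -0.904 → β = 0.510
  β = 0.510: g = 0.0007, g' = -0.883 → β = 0.511
Converged at β = 0.511.
Then V = β·F = 0.5106·367.8 = 187.8 mol/h and L = F − V = 180.0 mol/h.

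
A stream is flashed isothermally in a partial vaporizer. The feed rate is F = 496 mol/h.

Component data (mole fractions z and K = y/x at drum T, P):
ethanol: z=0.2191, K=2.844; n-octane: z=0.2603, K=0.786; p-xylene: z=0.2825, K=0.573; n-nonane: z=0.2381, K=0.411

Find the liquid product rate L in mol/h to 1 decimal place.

Material balance + equilibrium reduce to Σ zᵢ(Kᵢ−1)/(1+ψ(Kᵢ−1)) = 0.
Check two-phase: ΣzᵢKᵢ = 1.0874 > 1 and Σzᵢ/Kᵢ = 1.4805 > 1, so g(0) = 0.0874 > 0 and g(1) = -0.4805 < 0.
Newton–Raphson from ψ = 0.5:
  ψ = 0.5000: g = -0.20433, g' = -0.4659 → ψ = 0.0614
  ψ = 0.0614: g = 0.03711, g' = -0.7567 → ψ = 0.1104
  ψ = 0.1104: g = 0.00202, g' = -0.6780 → ψ = 0.1134
Converged at ψ = 0.1134.
Then V = ψ·F = 0.1134·496 = 56.3 mol/h and L = F − V = 439.7 mol/h.

L = 439.7 mol/h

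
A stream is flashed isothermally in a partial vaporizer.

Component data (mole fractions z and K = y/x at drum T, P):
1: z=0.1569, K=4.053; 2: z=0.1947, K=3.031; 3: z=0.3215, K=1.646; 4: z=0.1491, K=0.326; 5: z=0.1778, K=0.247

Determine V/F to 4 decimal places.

V/F = 0.6861

Material balance + equilibrium reduce to Σ zᵢ(Kᵢ−1)/(1+V/F(Kᵢ−1)) = 0.
g(0) = ΣzᵢKᵢ − 1 = 0.8478 and g(1) = 1 − Σzᵢ/Kᵢ = -0.4755, so a root lies in (0, 1).
Newton iteration, V/F⁰ = 0.5:
  V/F = 0.5000: g = 0.17647, g' = -0.9169 → V/F = 0.6925
  V/F = 0.6925: g = -0.00656, g' = -1.0319 → V/F = 0.6861
Converged at V/F = 0.6861.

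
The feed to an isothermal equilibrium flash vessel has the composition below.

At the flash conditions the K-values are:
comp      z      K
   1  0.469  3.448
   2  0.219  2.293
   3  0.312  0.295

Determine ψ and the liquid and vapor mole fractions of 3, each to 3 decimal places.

ψ = 0.818, x_3 = 0.737, y_3 = 0.218

Let ψ = V/F and solve Σ zᵢ(Kᵢ−1)/(1+ψ(Kᵢ−1)) = 0.
Feasibility: ΣzᵢKᵢ = 2.211, Σzᵢ/Kᵢ = 1.289 — both > 1, two phases present.
Iterate (Newton) starting at ψ = 0.32:
  ψ = 0.320: g = 0.5600, g' = -1.325 → ψ = 0.743
  ψ = 0.743: g = 0.0903, g' = -1.132 → ψ = 0.822
  ψ = 0.822: g = -0.0051, g' = -1.274 → ψ = 0.818
Converged at ψ = 0.818.
Compositions from xᵢ = zᵢ/(1+ψ(Kᵢ−1)), yᵢ = Kᵢxᵢ:
  1: x = 0.156, y = 0.538
  2: x = 0.106, y = 0.244
  3: x = 0.737, y = 0.218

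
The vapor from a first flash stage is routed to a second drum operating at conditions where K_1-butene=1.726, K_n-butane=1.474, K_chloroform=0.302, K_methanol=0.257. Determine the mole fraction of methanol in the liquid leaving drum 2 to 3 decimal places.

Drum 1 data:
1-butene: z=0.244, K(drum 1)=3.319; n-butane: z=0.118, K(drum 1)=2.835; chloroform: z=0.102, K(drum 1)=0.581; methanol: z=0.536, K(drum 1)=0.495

x_methanol (drum 2) = 0.386

Drum 1:
Iterate (Newton) starting at ψ₁ = 0.5:
  ψ₁ = 0.500: g = -0.0412, g' = -0.663 → ψ₁ = 0.438
  ψ₁ = 0.438: g = 0.0010, g' = -0.697 → ψ₁ = 0.439
Converged at ψ₁ = 0.439.
Drum-1 compositions:
  1-butene: x = 0.121, y = 0.401
  n-butane: x = 0.065, y = 0.185
  chloroform: x = 0.125, y = 0.073
  methanol: x = 0.689, y = 0.341
Drum-2 feed = drum-1 vapor: z₂ = (0.4012, 0.1852, 0.0726, 0.3409).
Drum 2:
Material balance + equilibrium reduce to Σ zᵢ(Kᵢ−1)/(1+ψ₂(Kᵢ−1)) = 0.
Check two-phase: ΣzᵢKᵢ = 1.075 > 1 and Σzᵢ/Kᵢ = 1.925 > 1, so g(0) = 0.075 > 0 and g(1) = -0.925 < 0.
Iterate (Newton) starting at ψ₂ = 0.5:
  ψ₂ = 0.500: g = -0.1963, g' = -0.701 → ψ₂ = 0.220
  ψ₂ = 0.220: g = -0.0321, g' = -0.510 → ψ₂ = 0.157
  ψ₂ = 0.157: g = -0.0006, g' = -0.492 → ψ₂ = 0.156
Converged at ψ₂ = 0.156.
  1-butene: x = 0.360, y = 0.622
  n-butane: x = 0.172, y = 0.254
  chloroform: x = 0.081, y = 0.025
  methanol: x = 0.386, y = 0.099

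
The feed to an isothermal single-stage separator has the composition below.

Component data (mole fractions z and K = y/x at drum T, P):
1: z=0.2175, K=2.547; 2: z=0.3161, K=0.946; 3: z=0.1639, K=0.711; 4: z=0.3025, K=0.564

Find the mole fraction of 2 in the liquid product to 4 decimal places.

x_2 = 0.3218

Newton iteration, ψ⁰ = 0.47:
  ψ = 0.4700: g = -0.04339, g' = -0.2848 → ψ = 0.3176
  ψ = 0.3176: g = 0.00300, g' = -0.3291 → ψ = 0.3267
  ψ = 0.3267: g = 0.00002, g' = -0.3255 → ψ = 0.3268
Converged at ψ = 0.3268.
Compositions from xᵢ = zᵢ/(1+ψ(Kᵢ−1)), yᵢ = Kᵢxᵢ:
  1: x = 0.1445, y = 0.3680
  2: x = 0.3218, y = 0.3044
  3: x = 0.1810, y = 0.1287
  4: x = 0.3528, y = 0.1990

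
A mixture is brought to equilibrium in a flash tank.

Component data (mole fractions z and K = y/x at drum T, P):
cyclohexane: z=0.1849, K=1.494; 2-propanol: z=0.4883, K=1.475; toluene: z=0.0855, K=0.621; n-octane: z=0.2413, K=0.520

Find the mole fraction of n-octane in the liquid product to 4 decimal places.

x_n-octane = 0.3905

Material balance + equilibrium reduce to Σ zᵢ(Kᵢ−1)/(1+V/F(Kᵢ−1)) = 0.
Feasibility: ΣzᵢKᵢ = 1.1751, Σzᵢ/Kᵢ = 1.0565 — both > 1, two phases present.
Newton–Raphson from V/F = 0.5:
  V/F = 0.5000: g = 0.06830, g' = -0.2159 → V/F = 0.8163
  V/F = 0.8163: g = -0.00514, g' = -0.2562 → V/F = 0.7962
  V/F = 0.7962: g = -0.00004, g' = -0.2521 → V/F = 0.7961
Converged at V/F = 0.7961.
Compositions from xᵢ = zᵢ/(1+V/F(Kᵢ−1)), yᵢ = Kᵢxᵢ:
  cyclohexane: x = 0.1327, y = 0.1983
  2-propanol: x = 0.3543, y = 0.5226
  toluene: x = 0.1224, y = 0.0760
  n-octane: x = 0.3905, y = 0.2031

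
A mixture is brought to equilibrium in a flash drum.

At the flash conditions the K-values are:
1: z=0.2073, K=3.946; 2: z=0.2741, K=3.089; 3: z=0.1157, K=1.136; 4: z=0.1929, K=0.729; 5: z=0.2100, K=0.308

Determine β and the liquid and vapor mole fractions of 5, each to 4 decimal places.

Rachford–Rice: g(β) = Σ zᵢ(Kᵢ−1)/(1+β(Kᵢ−1)) = 0.
g(0) = ΣzᵢKᵢ − 1 = 1.0014 and g(1) = 1 − Σzᵢ/Kᵢ = -0.1895, so a root lies in (0, 1).
Newton–Raphson from β = 0.54:
  β = 0.5400: g = 0.22619, g' = -0.8098 → β = 0.8193
  β = 0.8193: g = 0.00145, g' = -0.8785 → β = 0.8210
Converged at β = 0.8210.
Compositions from xᵢ = zᵢ/(1+β(Kᵢ−1)), yᵢ = Kᵢxᵢ:
  1: x = 0.0606, y = 0.2393
  2: x = 0.1010, y = 0.3119
  3: x = 0.1041, y = 0.1182
  4: x = 0.2481, y = 0.1809
  5: x = 0.4862, y = 0.1498

β = 0.8210, x_5 = 0.4862, y_5 = 0.1498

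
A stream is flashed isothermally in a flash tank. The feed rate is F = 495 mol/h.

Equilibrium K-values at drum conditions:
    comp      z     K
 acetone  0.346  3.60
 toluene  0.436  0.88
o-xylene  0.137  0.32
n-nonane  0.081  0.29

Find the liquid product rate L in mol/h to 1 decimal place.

Iterate (Newton) starting at ψ = 0.62:
  ψ = 0.620: g = 0.0241, g' = -0.670 → ψ = 0.656
Converged at ψ = 0.656.
Then V = ψ·F = 0.6558·495 = 324.6 mol/h and L = F − V = 170.4 mol/h.

L = 170.4 mol/h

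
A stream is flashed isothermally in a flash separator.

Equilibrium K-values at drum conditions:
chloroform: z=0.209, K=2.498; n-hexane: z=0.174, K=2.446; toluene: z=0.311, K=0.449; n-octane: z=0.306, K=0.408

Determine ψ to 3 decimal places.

Material balance + equilibrium reduce to Σ zᵢ(Kᵢ−1)/(1+ψ(Kᵢ−1)) = 0.
g(0) = ΣzᵢKᵢ − 1 = 0.212 and g(1) = 1 − Σzᵢ/Kᵢ = -0.597, so a root lies in (0, 1).
Newton–Raphson from ψ = 0.5:
  ψ = 0.500: g = -0.1688, g' = -0.672 → ψ = 0.249
  ψ = 0.249: g = 0.0021, g' = -0.720 → ψ = 0.252
Converged at ψ = 0.252.

ψ = 0.252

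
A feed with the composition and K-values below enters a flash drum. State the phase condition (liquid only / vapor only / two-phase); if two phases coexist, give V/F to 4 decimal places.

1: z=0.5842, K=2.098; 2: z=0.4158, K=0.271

ΣzᵢKᵢ = 1.3383; Σzᵢ/Kᵢ = 1.8128.
Both exceed 1, so a two-phase solution exists.
Let ψ = V/F and solve Σ zᵢ(Kᵢ−1)/(1+ψ(Kᵢ−1)) = 0.
Newton iteration, ψ⁰ = 0.68:
  ψ = 0.6800: g = -0.23384, g' = -1.0998 → ψ = 0.4674
  ψ = 0.4674: g = -0.03586, g' = -0.8160 → ψ = 0.4234
  ψ = 0.4234: g = -0.00059, g' = -0.7906 → ψ = 0.4227
Converged at ψ = 0.4227.

two-phase, V/F = 0.4227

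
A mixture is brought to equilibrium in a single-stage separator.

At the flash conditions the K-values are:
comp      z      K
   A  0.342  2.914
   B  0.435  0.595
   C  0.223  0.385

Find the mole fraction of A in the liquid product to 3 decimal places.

x_A = 0.201

Let β = V/F and solve Σ zᵢ(Kᵢ−1)/(1+β(Kᵢ−1)) = 0.
Check two-phase: ΣzᵢKᵢ = 1.341 > 1 and Σzᵢ/Kᵢ = 1.428 > 1, so g(0) = 0.341 > 0 and g(1) = -0.428 < 0.
Newton iteration, β⁰ = 0.31:
  β = 0.310: g = 0.0399, g' = -0.716 → β = 0.366
  β = 0.366: g = 0.0013, g' = -0.672 → β = 0.368
Converged at β = 0.368.
Compositions from xᵢ = zᵢ/(1+β(Kᵢ−1)), yᵢ = Kᵢxᵢ:
  A: x = 0.201, y = 0.585
  B: x = 0.511, y = 0.304
  C: x = 0.288, y = 0.111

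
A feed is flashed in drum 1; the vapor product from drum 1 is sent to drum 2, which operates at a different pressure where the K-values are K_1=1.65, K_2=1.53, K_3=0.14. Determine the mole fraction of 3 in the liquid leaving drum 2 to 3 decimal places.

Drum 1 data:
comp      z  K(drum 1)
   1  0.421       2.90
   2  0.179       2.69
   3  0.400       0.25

Drum 1:
Material balance + equilibrium reduce to Σ zᵢ(Kᵢ−1)/(1+ψ₁(Kᵢ−1)) = 0.
Check two-phase: ΣzᵢKᵢ = 1.802 > 1 and Σzᵢ/Kᵢ = 1.812 > 1, so g(0) = 0.802 > 0 and g(1) = -0.812 < 0.
Iterate (Newton) starting at ψ₁ = 0.5:
  ψ₁ = 0.500: g = 0.0942, g' = -1.126 → ψ₁ = 0.584
  ψ₁ = 0.584: g = -0.0020, g' = -1.183 → ψ₁ = 0.582
Converged at ψ₁ = 0.582.
Drum-1 compositions:
  1: x = 0.200, y = 0.580
  2: x = 0.090, y = 0.243
  3: x = 0.710, y = 0.177
Drum-2 feed = drum-1 vapor: z₂ = (0.5798, 0.2428, 0.1775).
Drum 2:
Let ψ₂ = V/F and solve Σ zᵢ(Kᵢ−1)/(1+ψ₂(Kᵢ−1)) = 0.
g(0) = ΣzᵢKᵢ − 1 = 0.353 and g(1) = 1 − Σzᵢ/Kᵢ = -0.778, so a root lies in (0, 1).
Newton–Raphson from ψ₂ = 0.5:
  ψ₂ = 0.500: g = 0.1184, g' = -0.586 → ψ₂ = 0.702
  ψ₂ = 0.702: g = -0.0326, g' = -0.987 → ψ₂ = 0.669
  ψ₂ = 0.669: g = -0.0018, g' = -0.884 → ψ₂ = 0.667
Converged at ψ₂ = 0.667.
  1: x = 0.404, y = 0.667
  2: x = 0.179, y = 0.274
  3: x = 0.416, y = 0.058

x_3 (drum 2) = 0.416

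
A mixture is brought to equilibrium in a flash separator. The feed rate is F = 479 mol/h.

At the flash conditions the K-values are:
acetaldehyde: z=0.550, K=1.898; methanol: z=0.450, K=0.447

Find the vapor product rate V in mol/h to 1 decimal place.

Binary case is linear: z₁(K₁−1)(1+β(K₂−1)) + z₂(K₂−1)(1+β(K₁−1)) = 0
⇒ β = [z₁(K₁−1)+z₂(K₂−1)] / [−(K₁−1)(K₂−1)] = 0.2451/0.4966 = 0.493
Then V = β·F = 0.4935·479 = 236.4 mol/h and L = F − V = 242.6 mol/h.

V = 236.4 mol/h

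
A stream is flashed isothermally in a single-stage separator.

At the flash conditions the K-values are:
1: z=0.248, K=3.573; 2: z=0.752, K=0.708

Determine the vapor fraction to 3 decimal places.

ψ = 0.557

Material balance + equilibrium reduce to Σ zᵢ(Kᵢ−1)/(1+ψ(Kᵢ−1)) = 0.
Check two-phase: ΣzᵢKᵢ = 1.419 > 1 and Σzᵢ/Kᵢ = 1.132 > 1, so g(0) = 0.419 > 0 and g(1) = -0.132 < 0.
Newton–Raphson from ψ = 0.69:
  ψ = 0.690: g = -0.0451, g' = -0.314 → ψ = 0.546
  ψ = 0.546: g = 0.0040, g' = -0.374 → ψ = 0.557
Converged at ψ = 0.557.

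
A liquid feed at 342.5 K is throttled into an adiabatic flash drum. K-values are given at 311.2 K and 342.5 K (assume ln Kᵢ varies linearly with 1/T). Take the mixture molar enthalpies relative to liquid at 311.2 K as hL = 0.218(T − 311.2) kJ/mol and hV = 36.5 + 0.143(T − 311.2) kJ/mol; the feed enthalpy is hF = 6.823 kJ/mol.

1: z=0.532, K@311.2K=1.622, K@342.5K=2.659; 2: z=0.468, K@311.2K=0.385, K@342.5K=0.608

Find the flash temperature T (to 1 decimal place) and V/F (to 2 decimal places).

Adiabatic flash: solve Rachford–Rice at each trial T, then check hF = ψ·hV(T) + (1−ψ)·hL(T).
  T = 311.2 K: K = (1.622, 0.385), RR gives ψ = 0.113, H_out = 4.111 kJ/mol
  T = 342.5 K: K = (2.659, 0.608), RR gives ψ = 1.000, H_out = 40.976 kJ/mol
  T = 326.9 K: K = (2.103, 0.489), RR gives ψ = 0.618, H_out = 25.247 kJ/mol
  T = 319.0 K: K = (1.851, 0.435), RR gives ψ = 0.392, H_out = 15.779 kJ/mol
  T = 315.1 K: K = (1.734, 0.410), RR gives ψ = 0.264, H_out = 10.398 kJ/mol
  T = 313.1 K: K = (1.676, 0.397), RR gives ψ = 0.190, H_out = 7.317 kJ/mol
Linear interpolation between T = 311.2 (H_out = 4.111) and T = 313.1 (H_out = 7.317) on hF = 6.823 gives T ≈ 312.8 K, at which ψ = 0.18.

T = 312.8 K, V/F = 0.18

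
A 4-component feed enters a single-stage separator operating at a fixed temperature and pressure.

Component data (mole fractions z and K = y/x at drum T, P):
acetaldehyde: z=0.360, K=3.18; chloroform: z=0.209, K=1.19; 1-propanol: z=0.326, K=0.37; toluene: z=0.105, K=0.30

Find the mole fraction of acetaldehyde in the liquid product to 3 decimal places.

Newton iteration, V/F⁰ = 0.5:
  V/F = 0.500: g = -0.0011, g' = -0.795 → V/F = 0.499
Converged at V/F = 0.499.
Compositions from xᵢ = zᵢ/(1+V/F(Kᵢ−1)), yᵢ = Kᵢxᵢ:
  acetaldehyde: x = 0.173, y = 0.549
  chloroform: x = 0.191, y = 0.227
  1-propanol: x = 0.475, y = 0.176
  toluene: x = 0.161, y = 0.048

x_acetaldehyde = 0.173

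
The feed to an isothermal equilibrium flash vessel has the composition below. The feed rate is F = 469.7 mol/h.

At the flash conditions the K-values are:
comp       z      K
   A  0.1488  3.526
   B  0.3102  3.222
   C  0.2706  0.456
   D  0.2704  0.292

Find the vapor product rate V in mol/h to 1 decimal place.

Rachford–Rice: g(V/F) = Σ zᵢ(Kᵢ−1)/(1+V/F(Kᵢ−1)) = 0.
Feasibility: ΣzᵢKᵢ = 1.7265, Σzᵢ/Kᵢ = 1.6579 — both > 1, two phases present.
Newton–Raphson from V/F = 0.67:
  V/F = 0.6700: g = -0.17929, g' = -1.0671 → V/F = 0.5020
  V/F = 0.5020: g = -0.00795, g' = -1.0046 → V/F = 0.4941
Converged at V/F = 0.4941.
Then V = V/F·F = 0.4941·469.7 = 232.1 mol/h and L = F − V = 237.6 mol/h.

V = 232.1 mol/h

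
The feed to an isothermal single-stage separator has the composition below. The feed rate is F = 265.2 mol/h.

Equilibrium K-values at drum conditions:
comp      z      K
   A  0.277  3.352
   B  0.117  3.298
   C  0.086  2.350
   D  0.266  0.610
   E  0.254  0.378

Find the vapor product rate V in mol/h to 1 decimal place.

V = 180.7 mol/h

Newton–Raphson from β = 0.36:
  β = 0.360: g = 0.2538, g' = -0.923 → β = 0.635
  β = 0.635: g = 0.0342, g' = -0.734 → β = 0.681
  β = 0.681: g = 0.0000, g' = -0.734 → β = 0.682
Converged at β = 0.682.
Then V = β·F = 0.6815·265.2 = 180.7 mol/h and L = F − V = 84.5 mol/h.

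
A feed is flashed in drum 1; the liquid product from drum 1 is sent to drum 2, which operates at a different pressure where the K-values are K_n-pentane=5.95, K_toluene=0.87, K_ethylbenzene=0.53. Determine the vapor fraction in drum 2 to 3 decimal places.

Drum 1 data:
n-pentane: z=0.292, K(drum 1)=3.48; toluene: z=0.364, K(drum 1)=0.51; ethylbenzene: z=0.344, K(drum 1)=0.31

V/F (drum 2) = 0.448

Drum 1:
Let ψ₁ = V/F and solve Σ zᵢ(Kᵢ−1)/(1+ψ₁(Kᵢ−1)) = 0.
Check two-phase: ΣzᵢKᵢ = 1.308 > 1 and Σzᵢ/Kᵢ = 1.907 > 1, so g(0) = 0.308 > 0 and g(1) = -0.907 < 0.
Newton iteration, ψ₁⁰ = 0.5:
  ψ₁ = 0.500: g = -0.2753, g' = -0.893 → ψ₁ = 0.192
  ψ₁ = 0.192: g = 0.0205, g' = -1.149 → ψ₁ = 0.209
  ψ₁ = 0.209: g = 0.0004, g' = -1.110 → ψ₁ = 0.210
Converged at ψ₁ = 0.210.
Drum-1 compositions:
  n-pentane: x = 0.192, y = 0.668
  toluene: x = 0.406, y = 0.207
  ethylbenzene: x = 0.402, y = 0.125
Drum-2 feed = drum-1 liquid: z₂ = (0.1921, 0.4057, 0.4022).
Drum 2:
Newton iteration, ψ₂⁰ = 0.5:
  ψ₂ = 0.500: g = -0.0299, g' = -0.549 → ψ₂ = 0.446
  ψ₂ = 0.446: g = 0.0015, g' = -0.608 → ψ₂ = 0.448
Converged at ψ₂ = 0.448.
  n-pentane: x = 0.060, y = 0.355
  toluene: x = 0.431, y = 0.375
  ethylbenzene: x = 0.510, y = 0.270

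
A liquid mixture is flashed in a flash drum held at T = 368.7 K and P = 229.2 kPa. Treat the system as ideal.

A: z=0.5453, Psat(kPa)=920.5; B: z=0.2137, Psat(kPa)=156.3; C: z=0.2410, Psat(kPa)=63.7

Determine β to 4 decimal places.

Raoult's law: Kᵢ = Pᵢˢᵃᵗ/P = Pᵢˢᵃᵗ/229.2.
  K_A = 920.5/229.2 = 4.016143, K_B = 156.3/229.2 = 0.681937, K_C = 63.7/229.2 = 0.277923
Rachford–Rice: g(β) = Σ zᵢ(Kᵢ−1)/(1+β(Kᵢ−1)) = 0.
g(0) = ΣzᵢKᵢ − 1 = 1.4027 and g(1) = 1 − Σzᵢ/Kᵢ = -0.3163, so a root lies in (0, 1).
Newton–Raphson from β = 0.51:
  β = 0.5100: g = 0.29138, g' = -1.1156 → β = 0.7712
  β = 0.7712: g = 0.01175, g' = -1.1262 → β = 0.7816
  β = 0.7816: g = -0.00007, g' = -1.1405 → β = 0.7815
Converged at β = 0.7815.

β = 0.7815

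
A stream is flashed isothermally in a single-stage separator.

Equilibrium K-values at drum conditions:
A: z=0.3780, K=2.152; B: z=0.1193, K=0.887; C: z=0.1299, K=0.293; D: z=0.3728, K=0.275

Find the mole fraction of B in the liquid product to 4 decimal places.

x_B = 0.1204

Iterate (Newton) starting at V/F = 0.5:
  V/F = 0.5000: g = -0.30401, g' = -0.8412 → V/F = 0.1386
  V/F = 0.1386: g = -0.04048, g' = -0.6966 → V/F = 0.0805
  V/F = 0.0805: g = 0.00050, g' = -0.7157 → V/F = 0.0812
Converged at V/F = 0.0812.
Compositions from xᵢ = zᵢ/(1+V/F(Kᵢ−1)), yᵢ = Kᵢxᵢ:
  A: x = 0.3457, y = 0.7439
  B: x = 0.1204, y = 0.1068
  C: x = 0.1378, y = 0.0404
  D: x = 0.3961, y = 0.1089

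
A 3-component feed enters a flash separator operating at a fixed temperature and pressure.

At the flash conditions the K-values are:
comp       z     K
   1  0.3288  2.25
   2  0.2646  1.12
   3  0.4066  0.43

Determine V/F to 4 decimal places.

Rachford–Rice: g(V/F) = Σ zᵢ(Kᵢ−1)/(1+V/F(Kᵢ−1)) = 0.
g(0) = ΣzᵢKᵢ − 1 = 0.2110 and g(1) = 1 − Σzᵢ/Kᵢ = -0.3280, so a root lies in (0, 1).
Iterate (Newton) starting at V/F = 0.39:
  V/F = 0.3900: g = 0.00863, g' = -0.4541 → V/F = 0.4090
Converged at V/F = 0.4090.

V/F = 0.4090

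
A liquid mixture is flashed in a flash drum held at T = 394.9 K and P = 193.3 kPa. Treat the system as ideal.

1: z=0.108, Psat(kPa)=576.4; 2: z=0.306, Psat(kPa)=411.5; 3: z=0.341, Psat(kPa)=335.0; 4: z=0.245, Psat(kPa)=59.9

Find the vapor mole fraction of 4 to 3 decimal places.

y_4 = 0.184

Raoult's law: Kᵢ = Pᵢˢᵃᵗ/P = Pᵢˢᵃᵗ/193.3.
  K_1 = 576.4/193.3 = 2.98189, K_2 = 411.5/193.3 = 2.12882, K_3 = 335.0/193.3 = 1.73306, K_4 = 59.9/193.3 = 0.30988
Rachford–Rice: g(ψ) = Σ zᵢ(Kᵢ−1)/(1+ψ(Kᵢ−1)) = 0.
g(0) = ΣzᵢKᵢ − 1 = 0.640 and g(1) = 1 − Σzᵢ/Kᵢ = -0.167, so a root lies in (0, 1).
Newton iteration, ψ⁰ = 0.4:
  ψ = 0.400: g = 0.3171, g' = -0.649 → ψ = 0.888
  ψ = 0.888: g = -0.0356, g' = -1.000 → ψ = 0.853
  ψ = 0.853: g = -0.0015, g' = -0.918 → ψ = 0.851
Converged at ψ = 0.851.
Compositions from xᵢ = zᵢ/(1+ψ(Kᵢ−1)), yᵢ = Kᵢxᵢ:
  1: x = 0.040, y = 0.120
  2: x = 0.156, y = 0.332
  3: x = 0.210, y = 0.364
  4: x = 0.594, y = 0.184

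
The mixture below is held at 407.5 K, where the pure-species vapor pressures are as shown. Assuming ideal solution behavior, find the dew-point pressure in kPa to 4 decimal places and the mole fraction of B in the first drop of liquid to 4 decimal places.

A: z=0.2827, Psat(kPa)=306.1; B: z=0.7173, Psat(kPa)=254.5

At the dew point ψ → 1, so Σzᵢ/Kᵢ = 1 with Kᵢ = Pᵢˢᵃᵗ/P ⇒ 1/P = Σzᵢ/Pᵢˢᵃᵗ.
1/P = 0.2827/306.1 + 0.7173/254.5 = 0.0037420 ⇒ P = 267.2352 kPa
xᵢ = zᵢP/Pᵢˢᵃᵗ ⇒ x_B = 0.7173·267.2352/254.5 = 0.7532

Pdew = 267.2352 kPa, x_B = 0.7532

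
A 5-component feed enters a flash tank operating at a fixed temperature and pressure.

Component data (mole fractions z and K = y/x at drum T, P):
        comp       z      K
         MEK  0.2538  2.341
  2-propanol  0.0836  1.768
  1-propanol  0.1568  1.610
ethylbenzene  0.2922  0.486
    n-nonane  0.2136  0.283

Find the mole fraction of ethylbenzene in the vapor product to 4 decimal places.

Iterate (Newton) starting at ψ = 0.5:
  ψ = 0.5000: g = -0.11746, g' = -0.6302 → ψ = 0.3136
  ψ = 0.3136: g = -0.00502, g' = -0.5918 → ψ = 0.3051
Converged at ψ = 0.3051.
Compositions from xᵢ = zᵢ/(1+ψ(Kᵢ−1)), yᵢ = Kᵢxᵢ:
  MEK: x = 0.1801, y = 0.4216
  2-propanol: x = 0.0677, y = 0.1197
  1-propanol: x = 0.1322, y = 0.2128
  ethylbenzene: x = 0.3466, y = 0.1684
  n-nonane: x = 0.2734, y = 0.0774

y_ethylbenzene = 0.1684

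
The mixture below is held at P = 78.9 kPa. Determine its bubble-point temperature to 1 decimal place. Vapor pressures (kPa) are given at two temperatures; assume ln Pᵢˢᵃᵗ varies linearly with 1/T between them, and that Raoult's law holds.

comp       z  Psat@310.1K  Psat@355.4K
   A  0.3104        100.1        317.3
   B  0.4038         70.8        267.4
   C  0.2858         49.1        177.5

Bubble-point temperature: ΣzᵢPᵢˢᵃᵗ(T) = P. Interpolate ln Pᵢˢᵃᵗ = aᵢ + bᵢ/T.
  T = 310.1 K: ΣzᵢPᵢˢᵃᵗ = 73.69 kPa
  T = 355.4 K: ΣzᵢPᵢˢᵃᵗ = 257.20 kPa
  T = 332.8 K: ΣzᵢPᵢˢᵃᵗ = 143.74 kPa
  T = 321.5 K: ΣzᵢPᵢˢᵃᵗ = 104.27 kPa
  T = 315.8 K: ΣzᵢPᵢˢᵃᵗ = 87.93 kPa
  T = 313.0 K: ΣzᵢPᵢˢᵃᵗ = 80.68 kPa
Interpolating between 310.1 K and 313.0 K gives T ≈ 312.3 K.

T = 312.3 K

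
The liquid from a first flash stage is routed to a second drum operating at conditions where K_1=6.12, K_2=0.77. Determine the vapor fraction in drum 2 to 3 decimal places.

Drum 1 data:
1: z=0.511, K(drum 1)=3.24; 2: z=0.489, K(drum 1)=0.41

Drum 1:
Binary case is linear: z₁(K₁−1)(1+ψ₁(K₂−1)) + z₂(K₂−1)(1+ψ₁(K₁−1)) = 0
⇒ ψ₁ = [z₁(K₁−1)+z₂(K₂−1)] / [−(K₁−1)(K₂−1)] = 0.8561/1.3216 = 0.648
Drum-1 compositions:
  1: x = 0.208, y = 0.675
  2: x = 0.792, y = 0.325
Drum-2 feed = drum-1 liquid: z₂ = (0.2085, 0.7915).
Drum 2:
Rachford–Rice: g(ψ₂) = Σ zᵢ(Kᵢ−1)/(1+ψ₂(Kᵢ−1)) = 0.
Feasibility: ΣzᵢKᵢ = 1.885, Σzᵢ/Kᵢ = 1.062 — both > 1, two phases present.
Binary case is linear: z₁(K₁−1)(1+ψ₂(K₂−1)) + z₂(K₂−1)(1+ψ₂(K₁−1)) = 0
⇒ ψ₂ = [z₁(K₁−1)+z₂(K₂−1)] / [−(K₁−1)(K₂−1)] = 0.8854/1.1776 = 0.752
  1: x = 0.043, y = 0.263
  2: x = 0.957, y = 0.737

V/F (drum 2) = 0.752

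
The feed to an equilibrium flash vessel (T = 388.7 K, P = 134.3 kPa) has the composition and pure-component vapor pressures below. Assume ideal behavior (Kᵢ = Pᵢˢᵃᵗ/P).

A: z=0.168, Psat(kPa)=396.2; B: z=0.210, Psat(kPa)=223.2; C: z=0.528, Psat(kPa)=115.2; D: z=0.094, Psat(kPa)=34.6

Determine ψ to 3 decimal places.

Raoult's law: Kᵢ = Pᵢˢᵃᵗ/P = Pᵢˢᵃᵗ/134.3.
  K_A = 396.2/134.3 = 2.95011, K_B = 223.2/134.3 = 1.66195, K_C = 115.2/134.3 = 0.85778, K_D = 34.6/134.3 = 0.25763
Newton–Raphson from ψ = 0.5:
  ψ = 0.500: g = 0.0785, g' = -0.359 → ψ = 0.719
  ψ = 0.719: g = -0.0026, g' = -0.404 → ψ = 0.712
Converged at ψ = 0.712.

ψ = 0.712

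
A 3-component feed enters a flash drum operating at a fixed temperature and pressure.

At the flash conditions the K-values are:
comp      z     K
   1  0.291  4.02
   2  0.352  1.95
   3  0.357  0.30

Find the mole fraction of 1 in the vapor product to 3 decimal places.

Rachford–Rice: g(V/F) = Σ zᵢ(Kᵢ−1)/(1+V/F(Kᵢ−1)) = 0.
Feasibility: ΣzᵢKᵢ = 1.963, Σzᵢ/Kᵢ = 1.443 — both > 1, two phases present.
Newton–Raphson from V/F = 0.5:
  V/F = 0.500: g = 0.1924, g' = -0.981 → V/F = 0.696
  V/F = 0.696: g = -0.0028, g' = -1.056 → V/F = 0.693
Converged at V/F = 0.693.
Compositions from xᵢ = zᵢ/(1+V/F(Kᵢ−1)), yᵢ = Kᵢxᵢ:
  1: x = 0.094, y = 0.378
  2: x = 0.212, y = 0.414
  3: x = 0.694, y = 0.208

y_1 = 0.378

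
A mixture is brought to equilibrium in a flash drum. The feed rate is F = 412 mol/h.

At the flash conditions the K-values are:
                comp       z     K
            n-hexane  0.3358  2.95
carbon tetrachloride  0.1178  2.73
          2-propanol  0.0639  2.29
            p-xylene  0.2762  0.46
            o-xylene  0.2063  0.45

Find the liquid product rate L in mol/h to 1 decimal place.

L = 130.6 mol/h

Let ψ = V/F and solve Σ zᵢ(Kᵢ−1)/(1+ψ(Kᵢ−1)) = 0.
Feasibility: ΣzᵢKᵢ = 1.6784, Σzᵢ/Kᵢ = 1.2438 — both > 1, two phases present.
Iterate (Newton) starting at ψ = 0.34:
  ψ = 0.3400: g = 0.25712, g' = -0.8681 → ψ = 0.6362
  ψ = 0.6362: g = 0.03281, g' = -0.7009 → ψ = 0.6830
Converged at ψ = 0.6830.
Then V = ψ·F = 0.6830·412 = 281.4 mol/h and L = F − V = 130.6 mol/h.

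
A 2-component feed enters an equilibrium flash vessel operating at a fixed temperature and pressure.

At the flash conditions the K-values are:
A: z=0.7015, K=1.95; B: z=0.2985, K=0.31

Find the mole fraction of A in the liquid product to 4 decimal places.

x_A = 0.4207

Binary case is linear: z₁(K₁−1)(1+ψ(K₂−1)) + z₂(K₂−1)(1+ψ(K₁−1)) = 0
⇒ ψ = [z₁(K₁−1)+z₂(K₂−1)] / [−(K₁−1)(K₂−1)] = 0.46046/0.65550 = 0.7025
Compositions from xᵢ = zᵢ/(1+ψ(Kᵢ−1)), yᵢ = Kᵢxᵢ:
  A: x = 0.4207, y = 0.8204
  B: x = 0.5793, y = 0.1796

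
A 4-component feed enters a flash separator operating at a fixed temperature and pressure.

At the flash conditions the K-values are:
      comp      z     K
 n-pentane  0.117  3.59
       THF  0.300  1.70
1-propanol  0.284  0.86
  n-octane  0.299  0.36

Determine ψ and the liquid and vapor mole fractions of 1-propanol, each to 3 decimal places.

Rachford–Rice: g(ψ) = Σ zᵢ(Kᵢ−1)/(1+ψ(Kᵢ−1)) = 0.
Check two-phase: ΣzᵢKᵢ = 1.282 > 1 and Σzᵢ/Kᵢ = 1.370 > 1, so g(0) = 0.282 > 0 and g(1) = -0.370 < 0.
Iterate (Newton) starting at ψ = 0.5:
  ψ = 0.500: g = -0.0366, g' = -0.501 → ψ = 0.427
Converged at ψ = 0.427.
Compositions from xᵢ = zᵢ/(1+ψ(Kᵢ−1)), yᵢ = Kᵢxᵢ:
  n-pentane: x = 0.056, y = 0.199
  THF: x = 0.231, y = 0.393
  1-propanol: x = 0.302, y = 0.260
  n-octane: x = 0.411, y = 0.148

ψ = 0.427, x_1-propanol = 0.302, y_1-propanol = 0.260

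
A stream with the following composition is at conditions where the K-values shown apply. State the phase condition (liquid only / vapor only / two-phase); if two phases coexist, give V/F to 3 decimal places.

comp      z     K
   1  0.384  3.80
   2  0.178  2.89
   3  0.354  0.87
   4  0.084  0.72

ΣzᵢKᵢ = 2.342; Σzᵢ/Kᵢ = 0.686.
Since Σzᵢ/Kᵢ < 1 the mixture is above its dew point — single vapor phase.

vapor only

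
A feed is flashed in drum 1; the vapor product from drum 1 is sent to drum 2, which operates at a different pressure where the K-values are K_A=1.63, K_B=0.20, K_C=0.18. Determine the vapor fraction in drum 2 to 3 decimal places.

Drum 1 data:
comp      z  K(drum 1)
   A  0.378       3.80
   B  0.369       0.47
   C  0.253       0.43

Drum 1:
Newton iteration, ψ₁⁰ = 0.5:
  ψ₁ = 0.500: g = -0.0268, g' = -0.867 → ψ₁ = 0.469
  ψ₁ = 0.469: g = 0.0003, g' = -0.890 → ψ₁ = 0.470
Converged at ψ₁ = 0.470.
Drum-1 compositions:
  A: x = 0.163, y = 0.621
  B: x = 0.491, y = 0.231
  C: x = 0.345, y = 0.149
Drum-2 feed = drum-1 vapor: z₂ = (0.6206, 0.2309, 0.1485).
Drum 2:
Rachford–Rice: g(ψ₂) = Σ zᵢ(Kᵢ−1)/(1+ψ₂(Kᵢ−1)) = 0.
Feasibility: ΣzᵢKᵢ = 1.084, Σzᵢ/Kᵢ = 2.360 — both > 1, two phases present.
Newton–Raphson from ψ₂ = 0.48:
  ψ₂ = 0.480: g = -0.2005, g' = -0.806 → ψ₂ = 0.231
  ψ₂ = 0.231: g = -0.0357, g' = -0.562 → ψ₂ = 0.168
  ψ₂ = 0.168: g = -0.0010, g' = -0.533 → ψ₂ = 0.166
Converged at ψ₂ = 0.166.
  A: x = 0.562, y = 0.916
  B: x = 0.266, y = 0.053
  C: x = 0.172, y = 0.031

V/F (drum 2) = 0.166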